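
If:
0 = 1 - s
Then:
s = 1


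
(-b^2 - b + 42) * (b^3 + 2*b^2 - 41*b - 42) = -b^5 - 3*b^4 + 81*b^3 + 167*b^2 - 1680*b - 1764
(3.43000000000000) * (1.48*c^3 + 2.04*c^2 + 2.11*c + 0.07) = 5.0764*c^3 + 6.9972*c^2 + 7.2373*c + 0.2401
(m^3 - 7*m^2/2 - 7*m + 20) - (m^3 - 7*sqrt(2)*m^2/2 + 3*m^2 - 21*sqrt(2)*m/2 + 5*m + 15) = -13*m^2/2 + 7*sqrt(2)*m^2/2 - 12*m + 21*sqrt(2)*m/2 + 5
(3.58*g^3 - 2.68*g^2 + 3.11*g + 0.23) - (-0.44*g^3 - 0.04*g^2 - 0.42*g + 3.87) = 4.02*g^3 - 2.64*g^2 + 3.53*g - 3.64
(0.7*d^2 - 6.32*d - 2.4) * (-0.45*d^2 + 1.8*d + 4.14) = -0.315*d^4 + 4.104*d^3 - 7.398*d^2 - 30.4848*d - 9.936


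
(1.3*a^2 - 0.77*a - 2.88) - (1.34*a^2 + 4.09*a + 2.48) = -0.04*a^2 - 4.86*a - 5.36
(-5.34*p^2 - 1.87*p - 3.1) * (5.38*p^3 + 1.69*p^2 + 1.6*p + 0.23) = -28.7292*p^5 - 19.0852*p^4 - 28.3823*p^3 - 9.4592*p^2 - 5.3901*p - 0.713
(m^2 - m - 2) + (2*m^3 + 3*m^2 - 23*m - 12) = 2*m^3 + 4*m^2 - 24*m - 14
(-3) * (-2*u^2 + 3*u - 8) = 6*u^2 - 9*u + 24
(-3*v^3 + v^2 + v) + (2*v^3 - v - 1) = -v^3 + v^2 - 1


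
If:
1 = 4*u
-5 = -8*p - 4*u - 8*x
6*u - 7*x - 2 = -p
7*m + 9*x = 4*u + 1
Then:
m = 2/7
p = 1/2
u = 1/4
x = 0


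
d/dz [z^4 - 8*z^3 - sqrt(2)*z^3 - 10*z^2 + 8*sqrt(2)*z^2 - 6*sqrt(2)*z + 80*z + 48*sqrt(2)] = 4*z^3 - 24*z^2 - 3*sqrt(2)*z^2 - 20*z + 16*sqrt(2)*z - 6*sqrt(2) + 80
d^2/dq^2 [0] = 0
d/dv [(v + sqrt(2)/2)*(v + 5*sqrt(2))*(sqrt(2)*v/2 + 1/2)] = 3*sqrt(2)*v^2/2 + 12*v + 21*sqrt(2)/4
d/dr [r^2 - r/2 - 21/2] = 2*r - 1/2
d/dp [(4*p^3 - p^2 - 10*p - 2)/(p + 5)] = (8*p^3 + 59*p^2 - 10*p - 48)/(p^2 + 10*p + 25)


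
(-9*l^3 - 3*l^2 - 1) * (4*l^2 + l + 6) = -36*l^5 - 21*l^4 - 57*l^3 - 22*l^2 - l - 6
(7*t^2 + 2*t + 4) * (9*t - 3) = 63*t^3 - 3*t^2 + 30*t - 12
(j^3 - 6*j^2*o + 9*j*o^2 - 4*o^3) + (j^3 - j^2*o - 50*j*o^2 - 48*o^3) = 2*j^3 - 7*j^2*o - 41*j*o^2 - 52*o^3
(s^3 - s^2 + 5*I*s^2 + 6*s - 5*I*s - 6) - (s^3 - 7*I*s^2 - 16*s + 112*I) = -s^2 + 12*I*s^2 + 22*s - 5*I*s - 6 - 112*I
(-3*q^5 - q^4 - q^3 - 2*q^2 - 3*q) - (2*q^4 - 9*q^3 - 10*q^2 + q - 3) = -3*q^5 - 3*q^4 + 8*q^3 + 8*q^2 - 4*q + 3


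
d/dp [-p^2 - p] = -2*p - 1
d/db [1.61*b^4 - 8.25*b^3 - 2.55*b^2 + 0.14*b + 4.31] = 6.44*b^3 - 24.75*b^2 - 5.1*b + 0.14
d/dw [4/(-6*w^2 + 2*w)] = 2*(6*w - 1)/(w^2*(3*w - 1)^2)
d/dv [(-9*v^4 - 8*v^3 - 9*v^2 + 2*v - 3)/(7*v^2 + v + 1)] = (-126*v^5 - 83*v^4 - 52*v^3 - 47*v^2 + 24*v + 5)/(49*v^4 + 14*v^3 + 15*v^2 + 2*v + 1)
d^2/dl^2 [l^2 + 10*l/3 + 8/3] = 2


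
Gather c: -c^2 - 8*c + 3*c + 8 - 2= -c^2 - 5*c + 6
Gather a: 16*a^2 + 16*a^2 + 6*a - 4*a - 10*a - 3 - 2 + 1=32*a^2 - 8*a - 4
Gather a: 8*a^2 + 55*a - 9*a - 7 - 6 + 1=8*a^2 + 46*a - 12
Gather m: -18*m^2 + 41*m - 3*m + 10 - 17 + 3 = -18*m^2 + 38*m - 4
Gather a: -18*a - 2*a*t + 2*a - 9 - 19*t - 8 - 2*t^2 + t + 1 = a*(-2*t - 16) - 2*t^2 - 18*t - 16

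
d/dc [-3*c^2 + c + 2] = 1 - 6*c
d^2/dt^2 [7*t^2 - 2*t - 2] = 14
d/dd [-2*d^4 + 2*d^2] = -8*d^3 + 4*d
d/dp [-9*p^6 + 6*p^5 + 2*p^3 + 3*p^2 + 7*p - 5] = -54*p^5 + 30*p^4 + 6*p^2 + 6*p + 7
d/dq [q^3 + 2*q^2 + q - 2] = 3*q^2 + 4*q + 1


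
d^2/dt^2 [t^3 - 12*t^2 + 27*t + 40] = 6*t - 24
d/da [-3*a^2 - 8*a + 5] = -6*a - 8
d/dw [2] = 0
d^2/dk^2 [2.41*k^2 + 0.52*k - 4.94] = 4.82000000000000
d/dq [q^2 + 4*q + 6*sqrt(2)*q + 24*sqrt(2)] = 2*q + 4 + 6*sqrt(2)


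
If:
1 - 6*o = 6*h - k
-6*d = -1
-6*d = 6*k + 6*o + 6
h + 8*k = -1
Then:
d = 1/6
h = 57/55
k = -14/55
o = -301/330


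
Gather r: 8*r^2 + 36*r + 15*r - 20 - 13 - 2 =8*r^2 + 51*r - 35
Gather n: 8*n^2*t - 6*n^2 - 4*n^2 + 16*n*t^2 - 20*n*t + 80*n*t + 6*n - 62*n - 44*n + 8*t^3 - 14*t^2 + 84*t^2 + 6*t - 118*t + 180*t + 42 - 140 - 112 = n^2*(8*t - 10) + n*(16*t^2 + 60*t - 100) + 8*t^3 + 70*t^2 + 68*t - 210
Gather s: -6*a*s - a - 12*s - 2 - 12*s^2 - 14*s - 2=-a - 12*s^2 + s*(-6*a - 26) - 4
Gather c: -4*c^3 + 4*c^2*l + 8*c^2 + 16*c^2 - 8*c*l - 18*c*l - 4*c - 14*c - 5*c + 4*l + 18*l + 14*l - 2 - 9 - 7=-4*c^3 + c^2*(4*l + 24) + c*(-26*l - 23) + 36*l - 18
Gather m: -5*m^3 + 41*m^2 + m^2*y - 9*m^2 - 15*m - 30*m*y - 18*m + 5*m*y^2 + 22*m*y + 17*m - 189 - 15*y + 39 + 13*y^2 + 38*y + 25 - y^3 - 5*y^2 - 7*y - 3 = -5*m^3 + m^2*(y + 32) + m*(5*y^2 - 8*y - 16) - y^3 + 8*y^2 + 16*y - 128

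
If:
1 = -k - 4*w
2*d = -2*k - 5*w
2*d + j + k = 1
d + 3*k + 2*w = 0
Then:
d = 11/17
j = -4/17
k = -1/17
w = -4/17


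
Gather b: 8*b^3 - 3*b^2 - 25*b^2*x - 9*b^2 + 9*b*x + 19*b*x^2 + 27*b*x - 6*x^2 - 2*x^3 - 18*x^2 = 8*b^3 + b^2*(-25*x - 12) + b*(19*x^2 + 36*x) - 2*x^3 - 24*x^2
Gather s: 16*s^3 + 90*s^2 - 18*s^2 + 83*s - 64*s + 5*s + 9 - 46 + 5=16*s^3 + 72*s^2 + 24*s - 32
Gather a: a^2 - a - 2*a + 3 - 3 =a^2 - 3*a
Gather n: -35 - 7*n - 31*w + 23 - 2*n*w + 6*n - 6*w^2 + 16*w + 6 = n*(-2*w - 1) - 6*w^2 - 15*w - 6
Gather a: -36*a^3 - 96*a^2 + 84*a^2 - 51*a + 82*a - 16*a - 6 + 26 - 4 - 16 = -36*a^3 - 12*a^2 + 15*a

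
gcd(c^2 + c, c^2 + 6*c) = c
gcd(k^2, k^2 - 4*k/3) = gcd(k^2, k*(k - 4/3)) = k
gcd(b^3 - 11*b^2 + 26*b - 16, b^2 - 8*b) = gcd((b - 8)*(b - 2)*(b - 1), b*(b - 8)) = b - 8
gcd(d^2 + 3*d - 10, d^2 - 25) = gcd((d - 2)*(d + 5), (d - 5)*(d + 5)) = d + 5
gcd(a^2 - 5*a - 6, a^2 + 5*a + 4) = a + 1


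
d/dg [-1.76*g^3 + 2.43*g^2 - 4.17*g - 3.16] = -5.28*g^2 + 4.86*g - 4.17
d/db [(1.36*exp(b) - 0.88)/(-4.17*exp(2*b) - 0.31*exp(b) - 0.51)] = (5.6712*exp(2*b) - 7.3392*exp(b) - 0.9664)*exp(b)/(17.3889*exp(4*b) + 2.5854*exp(3*b) + 4.3495*exp(2*b) + 0.3162*exp(b) + 0.2601)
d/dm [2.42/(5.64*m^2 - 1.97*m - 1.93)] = (4.7674 - 27.2976*m)/(-5.64*m^2 + 1.97*m + 1.93)^2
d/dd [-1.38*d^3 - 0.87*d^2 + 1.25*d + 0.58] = -4.14*d^2 - 1.74*d + 1.25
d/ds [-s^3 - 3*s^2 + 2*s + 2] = -3*s^2 - 6*s + 2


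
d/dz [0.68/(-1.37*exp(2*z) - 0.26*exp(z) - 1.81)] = (1.8632*exp(z) + 0.1768)*exp(z)/(1.37*exp(2*z) + 0.26*exp(z) + 1.81)^2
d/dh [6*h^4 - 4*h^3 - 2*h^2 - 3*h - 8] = 24*h^3 - 12*h^2 - 4*h - 3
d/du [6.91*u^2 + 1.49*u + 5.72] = 13.82*u + 1.49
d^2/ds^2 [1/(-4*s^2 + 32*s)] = (s*(s - 8) - 4*(s - 4)^2)/(2*s^3*(s - 8)^3)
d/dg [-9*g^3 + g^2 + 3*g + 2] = -27*g^2 + 2*g + 3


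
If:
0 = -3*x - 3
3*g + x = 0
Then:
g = 1/3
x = -1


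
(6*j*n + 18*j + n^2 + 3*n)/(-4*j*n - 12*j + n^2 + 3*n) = (-6*j - n)/(4*j - n)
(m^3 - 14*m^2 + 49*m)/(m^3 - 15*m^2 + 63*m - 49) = m/(m - 1)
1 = 1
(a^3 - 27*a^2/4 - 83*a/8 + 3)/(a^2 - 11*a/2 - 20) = (8*a^2 + 10*a - 3)/(4*(2*a + 5))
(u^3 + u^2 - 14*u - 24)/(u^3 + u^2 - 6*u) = (u^2 - 2*u - 8)/(u*(u - 2))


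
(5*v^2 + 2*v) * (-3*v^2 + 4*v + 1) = -15*v^4 + 14*v^3 + 13*v^2 + 2*v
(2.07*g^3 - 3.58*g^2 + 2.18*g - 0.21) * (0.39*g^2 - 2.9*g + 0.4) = 0.8073*g^5 - 7.3992*g^4 + 12.0602*g^3 - 7.8359*g^2 + 1.481*g - 0.084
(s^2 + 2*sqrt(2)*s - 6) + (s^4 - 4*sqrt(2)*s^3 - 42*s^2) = s^4 - 4*sqrt(2)*s^3 - 41*s^2 + 2*sqrt(2)*s - 6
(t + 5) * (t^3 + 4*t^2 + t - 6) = t^4 + 9*t^3 + 21*t^2 - t - 30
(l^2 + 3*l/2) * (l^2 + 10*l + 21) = l^4 + 23*l^3/2 + 36*l^2 + 63*l/2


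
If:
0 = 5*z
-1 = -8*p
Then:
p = 1/8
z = 0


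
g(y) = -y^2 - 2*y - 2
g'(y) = -2*y - 2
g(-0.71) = -1.08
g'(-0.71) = -0.58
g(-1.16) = -1.03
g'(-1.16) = 0.32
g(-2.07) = -2.14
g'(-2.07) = 2.14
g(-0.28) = -1.52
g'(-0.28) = -1.44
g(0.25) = -2.56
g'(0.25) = -2.50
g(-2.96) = -4.84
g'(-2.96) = 3.92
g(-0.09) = -1.83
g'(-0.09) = -1.82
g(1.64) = -7.97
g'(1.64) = -5.28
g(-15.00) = -197.00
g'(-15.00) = 28.00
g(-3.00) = -5.00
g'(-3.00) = 4.00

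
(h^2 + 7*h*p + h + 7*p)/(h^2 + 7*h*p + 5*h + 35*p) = (h + 1)/(h + 5)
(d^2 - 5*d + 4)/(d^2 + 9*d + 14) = (d^2 - 5*d + 4)/(d^2 + 9*d + 14)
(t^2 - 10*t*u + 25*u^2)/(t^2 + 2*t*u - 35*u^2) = (t - 5*u)/(t + 7*u)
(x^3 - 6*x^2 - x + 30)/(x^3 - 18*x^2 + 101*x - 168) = (x^2 - 3*x - 10)/(x^2 - 15*x + 56)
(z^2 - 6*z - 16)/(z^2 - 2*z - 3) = (-z^2 + 6*z + 16)/(-z^2 + 2*z + 3)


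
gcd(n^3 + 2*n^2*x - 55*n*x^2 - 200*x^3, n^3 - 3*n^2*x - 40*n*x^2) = -n^2 + 3*n*x + 40*x^2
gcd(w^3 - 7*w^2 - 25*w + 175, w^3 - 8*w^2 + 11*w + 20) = w - 5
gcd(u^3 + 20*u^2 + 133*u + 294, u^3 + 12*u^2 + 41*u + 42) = u + 7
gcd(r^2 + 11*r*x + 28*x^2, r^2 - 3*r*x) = 1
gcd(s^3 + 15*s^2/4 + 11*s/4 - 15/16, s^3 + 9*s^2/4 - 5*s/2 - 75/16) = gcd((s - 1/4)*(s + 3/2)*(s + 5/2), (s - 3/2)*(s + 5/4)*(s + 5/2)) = s + 5/2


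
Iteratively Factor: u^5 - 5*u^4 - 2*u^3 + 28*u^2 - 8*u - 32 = (u - 4)*(u^4 - u^3 - 6*u^2 + 4*u + 8) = (u - 4)*(u - 2)*(u^3 + u^2 - 4*u - 4) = (u - 4)*(u - 2)*(u + 2)*(u^2 - u - 2) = (u - 4)*(u - 2)*(u + 1)*(u + 2)*(u - 2)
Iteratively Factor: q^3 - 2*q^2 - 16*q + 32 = (q - 4)*(q^2 + 2*q - 8) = (q - 4)*(q - 2)*(q + 4)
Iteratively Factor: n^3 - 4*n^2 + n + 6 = (n - 2)*(n^2 - 2*n - 3) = (n - 3)*(n - 2)*(n + 1)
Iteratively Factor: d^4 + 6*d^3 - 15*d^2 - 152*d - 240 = (d + 4)*(d^3 + 2*d^2 - 23*d - 60) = (d - 5)*(d + 4)*(d^2 + 7*d + 12) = (d - 5)*(d + 3)*(d + 4)*(d + 4)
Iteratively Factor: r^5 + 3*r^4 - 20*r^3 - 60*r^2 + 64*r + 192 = (r + 4)*(r^4 - r^3 - 16*r^2 + 4*r + 48) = (r - 4)*(r + 4)*(r^3 + 3*r^2 - 4*r - 12) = (r - 4)*(r + 2)*(r + 4)*(r^2 + r - 6) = (r - 4)*(r + 2)*(r + 3)*(r + 4)*(r - 2)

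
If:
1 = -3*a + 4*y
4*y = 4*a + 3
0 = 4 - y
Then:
No Solution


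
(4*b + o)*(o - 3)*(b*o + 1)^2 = 4*b^3*o^3 - 12*b^3*o^2 + b^2*o^4 - 3*b^2*o^3 + 8*b^2*o^2 - 24*b^2*o + 2*b*o^3 - 6*b*o^2 + 4*b*o - 12*b + o^2 - 3*o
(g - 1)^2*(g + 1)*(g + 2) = g^4 + g^3 - 3*g^2 - g + 2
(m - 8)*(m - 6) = m^2 - 14*m + 48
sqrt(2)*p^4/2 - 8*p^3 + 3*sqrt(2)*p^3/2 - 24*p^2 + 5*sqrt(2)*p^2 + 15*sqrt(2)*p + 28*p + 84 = (p + 3)*(p - 7*sqrt(2))*(p - 2*sqrt(2))*(sqrt(2)*p/2 + 1)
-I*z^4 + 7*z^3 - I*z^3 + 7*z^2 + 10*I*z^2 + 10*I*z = z*(z + 2*I)*(z + 5*I)*(-I*z - I)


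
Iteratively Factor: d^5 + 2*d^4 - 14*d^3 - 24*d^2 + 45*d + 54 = (d + 1)*(d^4 + d^3 - 15*d^2 - 9*d + 54) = (d + 1)*(d + 3)*(d^3 - 2*d^2 - 9*d + 18) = (d - 3)*(d + 1)*(d + 3)*(d^2 + d - 6) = (d - 3)*(d - 2)*(d + 1)*(d + 3)*(d + 3)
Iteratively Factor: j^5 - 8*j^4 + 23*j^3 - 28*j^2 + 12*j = (j - 1)*(j^4 - 7*j^3 + 16*j^2 - 12*j) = (j - 2)*(j - 1)*(j^3 - 5*j^2 + 6*j) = (j - 3)*(j - 2)*(j - 1)*(j^2 - 2*j) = (j - 3)*(j - 2)^2*(j - 1)*(j)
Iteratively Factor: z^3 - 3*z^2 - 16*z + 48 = (z + 4)*(z^2 - 7*z + 12) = (z - 4)*(z + 4)*(z - 3)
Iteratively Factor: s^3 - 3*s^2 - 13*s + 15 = (s - 1)*(s^2 - 2*s - 15) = (s - 5)*(s - 1)*(s + 3)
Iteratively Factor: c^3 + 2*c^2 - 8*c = (c - 2)*(c^2 + 4*c) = (c - 2)*(c + 4)*(c)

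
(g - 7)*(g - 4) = g^2 - 11*g + 28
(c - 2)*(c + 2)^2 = c^3 + 2*c^2 - 4*c - 8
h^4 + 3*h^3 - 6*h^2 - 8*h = h*(h - 2)*(h + 1)*(h + 4)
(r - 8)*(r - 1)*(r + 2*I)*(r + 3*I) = r^4 - 9*r^3 + 5*I*r^3 + 2*r^2 - 45*I*r^2 + 54*r + 40*I*r - 48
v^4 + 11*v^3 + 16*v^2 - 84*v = v*(v - 2)*(v + 6)*(v + 7)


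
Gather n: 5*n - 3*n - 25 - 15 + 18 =2*n - 22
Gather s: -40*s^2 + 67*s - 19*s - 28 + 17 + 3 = -40*s^2 + 48*s - 8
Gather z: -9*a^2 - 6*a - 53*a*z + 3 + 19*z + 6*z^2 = -9*a^2 - 6*a + 6*z^2 + z*(19 - 53*a) + 3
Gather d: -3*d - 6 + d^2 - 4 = d^2 - 3*d - 10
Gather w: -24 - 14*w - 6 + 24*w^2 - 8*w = 24*w^2 - 22*w - 30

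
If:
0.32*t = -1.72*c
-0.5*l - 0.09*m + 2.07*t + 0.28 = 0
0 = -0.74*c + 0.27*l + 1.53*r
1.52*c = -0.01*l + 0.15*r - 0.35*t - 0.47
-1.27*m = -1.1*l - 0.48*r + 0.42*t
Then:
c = 0.42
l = -7.86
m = -5.46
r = 1.59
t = -2.27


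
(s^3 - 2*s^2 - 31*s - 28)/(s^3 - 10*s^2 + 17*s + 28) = (s + 4)/(s - 4)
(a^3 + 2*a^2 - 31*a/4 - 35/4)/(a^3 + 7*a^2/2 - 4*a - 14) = (2*a^2 - 3*a - 5)/(2*(a^2 - 4))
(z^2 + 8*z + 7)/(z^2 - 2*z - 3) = (z + 7)/(z - 3)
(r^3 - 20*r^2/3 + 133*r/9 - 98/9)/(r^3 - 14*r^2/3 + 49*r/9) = (r - 2)/r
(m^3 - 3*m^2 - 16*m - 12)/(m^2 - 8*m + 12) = (m^2 + 3*m + 2)/(m - 2)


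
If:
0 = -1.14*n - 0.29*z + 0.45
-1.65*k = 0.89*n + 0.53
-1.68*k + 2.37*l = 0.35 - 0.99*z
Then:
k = 0.137214247740564*z - 0.534130781499203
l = -0.320455723120613*z - 0.230945026547958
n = 0.394736842105263 - 0.254385964912281*z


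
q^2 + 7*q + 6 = (q + 1)*(q + 6)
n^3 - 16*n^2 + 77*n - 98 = (n - 7)^2*(n - 2)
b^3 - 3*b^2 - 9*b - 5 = (b - 5)*(b + 1)^2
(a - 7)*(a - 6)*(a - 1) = a^3 - 14*a^2 + 55*a - 42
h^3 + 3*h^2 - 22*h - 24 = (h - 4)*(h + 1)*(h + 6)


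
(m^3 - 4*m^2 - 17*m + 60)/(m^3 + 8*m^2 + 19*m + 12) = (m^2 - 8*m + 15)/(m^2 + 4*m + 3)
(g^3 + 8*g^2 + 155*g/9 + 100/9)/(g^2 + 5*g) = g + 3 + 20/(9*g)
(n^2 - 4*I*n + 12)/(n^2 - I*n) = (n^2 - 4*I*n + 12)/(n*(n - I))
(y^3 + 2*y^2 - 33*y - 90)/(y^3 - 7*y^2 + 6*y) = (y^2 + 8*y + 15)/(y*(y - 1))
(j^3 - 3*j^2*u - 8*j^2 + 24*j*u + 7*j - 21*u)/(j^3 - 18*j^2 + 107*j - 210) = (j^2 - 3*j*u - j + 3*u)/(j^2 - 11*j + 30)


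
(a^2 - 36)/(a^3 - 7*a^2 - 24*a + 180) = (a + 6)/(a^2 - a - 30)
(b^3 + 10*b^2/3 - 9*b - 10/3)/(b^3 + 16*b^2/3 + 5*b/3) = (b - 2)/b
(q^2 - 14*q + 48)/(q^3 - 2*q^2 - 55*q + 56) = (q - 6)/(q^2 + 6*q - 7)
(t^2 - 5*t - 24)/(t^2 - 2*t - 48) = (t + 3)/(t + 6)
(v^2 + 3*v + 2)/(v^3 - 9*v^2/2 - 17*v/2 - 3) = 2*(v + 2)/(2*v^2 - 11*v - 6)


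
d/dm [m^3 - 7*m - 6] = 3*m^2 - 7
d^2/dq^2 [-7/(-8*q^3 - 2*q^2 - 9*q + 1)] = 14*(-2*(12*q + 1)*(8*q^3 + 2*q^2 + 9*q - 1) + (24*q^2 + 4*q + 9)^2)/(8*q^3 + 2*q^2 + 9*q - 1)^3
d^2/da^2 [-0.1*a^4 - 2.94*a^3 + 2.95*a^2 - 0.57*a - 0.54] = -1.2*a^2 - 17.64*a + 5.9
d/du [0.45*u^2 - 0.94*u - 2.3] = 0.9*u - 0.94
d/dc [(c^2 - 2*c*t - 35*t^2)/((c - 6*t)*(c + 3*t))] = t*(-c^2 + 34*c*t - 69*t^2)/(c^4 - 6*c^3*t - 27*c^2*t^2 + 108*c*t^3 + 324*t^4)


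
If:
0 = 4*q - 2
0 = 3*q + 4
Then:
No Solution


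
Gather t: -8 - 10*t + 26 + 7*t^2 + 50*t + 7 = 7*t^2 + 40*t + 25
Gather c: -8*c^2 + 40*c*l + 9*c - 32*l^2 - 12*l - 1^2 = -8*c^2 + c*(40*l + 9) - 32*l^2 - 12*l - 1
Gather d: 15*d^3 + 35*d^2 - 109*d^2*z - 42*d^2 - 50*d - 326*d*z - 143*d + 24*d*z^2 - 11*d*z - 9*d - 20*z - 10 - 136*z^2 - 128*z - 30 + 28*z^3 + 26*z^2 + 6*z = 15*d^3 + d^2*(-109*z - 7) + d*(24*z^2 - 337*z - 202) + 28*z^3 - 110*z^2 - 142*z - 40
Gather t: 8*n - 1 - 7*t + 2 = 8*n - 7*t + 1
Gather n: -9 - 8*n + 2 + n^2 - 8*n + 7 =n^2 - 16*n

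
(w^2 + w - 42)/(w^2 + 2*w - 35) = (w - 6)/(w - 5)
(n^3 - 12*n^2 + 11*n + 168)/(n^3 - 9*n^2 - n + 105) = (n - 8)/(n - 5)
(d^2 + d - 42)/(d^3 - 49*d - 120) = (-d^2 - d + 42)/(-d^3 + 49*d + 120)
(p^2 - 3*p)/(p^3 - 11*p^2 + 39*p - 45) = p/(p^2 - 8*p + 15)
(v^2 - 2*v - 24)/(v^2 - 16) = (v - 6)/(v - 4)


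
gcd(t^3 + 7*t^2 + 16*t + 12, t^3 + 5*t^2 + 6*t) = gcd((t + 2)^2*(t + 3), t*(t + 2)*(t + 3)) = t^2 + 5*t + 6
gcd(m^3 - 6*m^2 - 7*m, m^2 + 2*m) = m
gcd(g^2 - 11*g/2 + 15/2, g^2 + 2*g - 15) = g - 3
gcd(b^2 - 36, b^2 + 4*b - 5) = 1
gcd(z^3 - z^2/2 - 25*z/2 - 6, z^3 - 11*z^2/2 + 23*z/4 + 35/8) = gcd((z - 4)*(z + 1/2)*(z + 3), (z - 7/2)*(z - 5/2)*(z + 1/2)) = z + 1/2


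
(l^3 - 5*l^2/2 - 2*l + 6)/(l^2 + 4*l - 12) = (l^2 - l/2 - 3)/(l + 6)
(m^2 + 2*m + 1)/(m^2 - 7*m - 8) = (m + 1)/(m - 8)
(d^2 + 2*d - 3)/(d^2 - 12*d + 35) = (d^2 + 2*d - 3)/(d^2 - 12*d + 35)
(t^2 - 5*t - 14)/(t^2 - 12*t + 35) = (t + 2)/(t - 5)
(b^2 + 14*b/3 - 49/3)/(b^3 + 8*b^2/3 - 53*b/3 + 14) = (b + 7)/(b^2 + 5*b - 6)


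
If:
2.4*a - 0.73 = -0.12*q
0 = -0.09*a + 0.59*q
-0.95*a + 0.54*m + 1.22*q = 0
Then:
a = 0.30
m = 0.43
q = 0.05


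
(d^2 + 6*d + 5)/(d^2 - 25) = (d + 1)/(d - 5)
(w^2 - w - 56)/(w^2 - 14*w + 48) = (w + 7)/(w - 6)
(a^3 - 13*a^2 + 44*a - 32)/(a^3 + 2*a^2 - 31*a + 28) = (a - 8)/(a + 7)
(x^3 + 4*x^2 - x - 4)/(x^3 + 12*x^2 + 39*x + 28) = (x - 1)/(x + 7)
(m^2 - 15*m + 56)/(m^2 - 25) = (m^2 - 15*m + 56)/(m^2 - 25)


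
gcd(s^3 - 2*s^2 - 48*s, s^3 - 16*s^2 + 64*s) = s^2 - 8*s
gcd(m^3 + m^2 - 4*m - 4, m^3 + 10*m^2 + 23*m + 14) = m^2 + 3*m + 2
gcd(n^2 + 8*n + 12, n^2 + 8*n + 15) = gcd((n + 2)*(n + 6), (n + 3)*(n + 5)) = 1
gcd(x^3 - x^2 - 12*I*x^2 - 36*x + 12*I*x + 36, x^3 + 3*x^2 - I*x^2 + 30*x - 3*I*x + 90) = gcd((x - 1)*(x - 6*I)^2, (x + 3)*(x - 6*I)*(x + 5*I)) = x - 6*I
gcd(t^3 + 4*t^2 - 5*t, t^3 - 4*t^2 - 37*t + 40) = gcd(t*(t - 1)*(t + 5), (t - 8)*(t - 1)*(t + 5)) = t^2 + 4*t - 5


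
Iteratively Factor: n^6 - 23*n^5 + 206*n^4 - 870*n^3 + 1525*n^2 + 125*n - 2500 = (n - 5)*(n^5 - 18*n^4 + 116*n^3 - 290*n^2 + 75*n + 500) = (n - 5)*(n + 1)*(n^4 - 19*n^3 + 135*n^2 - 425*n + 500) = (n - 5)^2*(n + 1)*(n^3 - 14*n^2 + 65*n - 100) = (n - 5)^3*(n + 1)*(n^2 - 9*n + 20) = (n - 5)^3*(n - 4)*(n + 1)*(n - 5)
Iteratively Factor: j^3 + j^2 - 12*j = (j + 4)*(j^2 - 3*j) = (j - 3)*(j + 4)*(j)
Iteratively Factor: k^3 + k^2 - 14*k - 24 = (k + 3)*(k^2 - 2*k - 8) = (k - 4)*(k + 3)*(k + 2)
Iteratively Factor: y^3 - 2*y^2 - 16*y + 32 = (y - 2)*(y^2 - 16) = (y - 4)*(y - 2)*(y + 4)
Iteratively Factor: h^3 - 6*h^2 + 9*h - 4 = (h - 1)*(h^2 - 5*h + 4) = (h - 4)*(h - 1)*(h - 1)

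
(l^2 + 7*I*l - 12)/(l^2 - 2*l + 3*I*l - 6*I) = (l + 4*I)/(l - 2)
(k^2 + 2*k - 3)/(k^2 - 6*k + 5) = (k + 3)/(k - 5)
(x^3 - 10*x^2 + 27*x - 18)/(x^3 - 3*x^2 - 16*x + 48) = (x^2 - 7*x + 6)/(x^2 - 16)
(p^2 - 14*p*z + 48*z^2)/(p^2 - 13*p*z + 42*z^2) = (-p + 8*z)/(-p + 7*z)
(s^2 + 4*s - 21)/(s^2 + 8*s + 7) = (s - 3)/(s + 1)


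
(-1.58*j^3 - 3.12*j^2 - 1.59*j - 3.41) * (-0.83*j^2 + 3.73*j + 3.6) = 1.3114*j^5 - 3.3038*j^4 - 16.0059*j^3 - 14.3324*j^2 - 18.4433*j - 12.276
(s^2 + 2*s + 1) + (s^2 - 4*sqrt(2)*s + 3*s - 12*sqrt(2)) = 2*s^2 - 4*sqrt(2)*s + 5*s - 12*sqrt(2) + 1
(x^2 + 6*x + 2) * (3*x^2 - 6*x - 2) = 3*x^4 + 12*x^3 - 32*x^2 - 24*x - 4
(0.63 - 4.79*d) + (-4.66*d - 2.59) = -9.45*d - 1.96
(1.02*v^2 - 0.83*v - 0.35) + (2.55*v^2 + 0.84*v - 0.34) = 3.57*v^2 + 0.01*v - 0.69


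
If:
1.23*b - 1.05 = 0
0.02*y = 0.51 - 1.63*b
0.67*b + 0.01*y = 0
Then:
No Solution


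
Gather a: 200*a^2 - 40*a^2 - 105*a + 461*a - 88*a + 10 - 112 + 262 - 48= 160*a^2 + 268*a + 112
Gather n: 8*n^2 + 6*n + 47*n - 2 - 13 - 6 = 8*n^2 + 53*n - 21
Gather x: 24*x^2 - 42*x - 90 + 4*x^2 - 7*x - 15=28*x^2 - 49*x - 105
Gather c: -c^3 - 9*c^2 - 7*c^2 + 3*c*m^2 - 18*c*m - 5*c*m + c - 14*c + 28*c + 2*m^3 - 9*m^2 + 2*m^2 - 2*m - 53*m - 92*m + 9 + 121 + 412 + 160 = -c^3 - 16*c^2 + c*(3*m^2 - 23*m + 15) + 2*m^3 - 7*m^2 - 147*m + 702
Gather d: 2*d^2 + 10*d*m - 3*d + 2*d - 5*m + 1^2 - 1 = 2*d^2 + d*(10*m - 1) - 5*m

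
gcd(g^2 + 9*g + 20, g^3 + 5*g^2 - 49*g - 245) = g + 5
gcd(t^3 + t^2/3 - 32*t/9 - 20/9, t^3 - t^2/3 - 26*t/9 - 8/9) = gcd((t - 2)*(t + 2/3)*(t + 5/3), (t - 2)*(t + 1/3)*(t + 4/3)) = t - 2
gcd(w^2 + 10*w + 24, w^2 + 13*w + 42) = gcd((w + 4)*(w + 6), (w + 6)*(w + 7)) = w + 6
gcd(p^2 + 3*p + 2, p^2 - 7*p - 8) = p + 1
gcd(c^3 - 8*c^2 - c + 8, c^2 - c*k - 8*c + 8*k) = c - 8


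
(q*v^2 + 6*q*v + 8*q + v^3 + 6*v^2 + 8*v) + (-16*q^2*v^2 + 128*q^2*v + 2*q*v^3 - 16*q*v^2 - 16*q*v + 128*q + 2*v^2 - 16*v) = -16*q^2*v^2 + 128*q^2*v + 2*q*v^3 - 15*q*v^2 - 10*q*v + 136*q + v^3 + 8*v^2 - 8*v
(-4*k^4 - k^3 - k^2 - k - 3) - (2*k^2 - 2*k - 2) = -4*k^4 - k^3 - 3*k^2 + k - 1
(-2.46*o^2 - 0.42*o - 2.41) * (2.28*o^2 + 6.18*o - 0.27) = -5.6088*o^4 - 16.1604*o^3 - 7.4262*o^2 - 14.7804*o + 0.6507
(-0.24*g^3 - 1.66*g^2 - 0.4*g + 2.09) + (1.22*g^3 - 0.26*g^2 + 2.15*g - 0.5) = 0.98*g^3 - 1.92*g^2 + 1.75*g + 1.59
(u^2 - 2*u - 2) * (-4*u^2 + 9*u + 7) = -4*u^4 + 17*u^3 - 3*u^2 - 32*u - 14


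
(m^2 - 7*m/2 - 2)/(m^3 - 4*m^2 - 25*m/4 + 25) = 2*(2*m + 1)/(4*m^2 - 25)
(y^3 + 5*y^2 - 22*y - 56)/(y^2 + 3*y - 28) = y + 2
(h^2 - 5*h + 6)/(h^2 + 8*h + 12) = (h^2 - 5*h + 6)/(h^2 + 8*h + 12)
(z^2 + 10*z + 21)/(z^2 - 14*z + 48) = (z^2 + 10*z + 21)/(z^2 - 14*z + 48)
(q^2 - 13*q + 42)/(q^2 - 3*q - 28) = (q - 6)/(q + 4)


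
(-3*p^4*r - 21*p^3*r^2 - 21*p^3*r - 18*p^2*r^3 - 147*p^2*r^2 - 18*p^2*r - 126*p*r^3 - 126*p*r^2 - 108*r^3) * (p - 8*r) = -3*p^5*r + 3*p^4*r^2 - 21*p^4*r + 150*p^3*r^3 + 21*p^3*r^2 - 18*p^3*r + 144*p^2*r^4 + 1050*p^2*r^3 + 18*p^2*r^2 + 1008*p*r^4 + 900*p*r^3 + 864*r^4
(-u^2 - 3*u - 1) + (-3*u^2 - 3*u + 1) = -4*u^2 - 6*u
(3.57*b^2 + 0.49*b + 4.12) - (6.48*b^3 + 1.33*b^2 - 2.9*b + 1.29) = -6.48*b^3 + 2.24*b^2 + 3.39*b + 2.83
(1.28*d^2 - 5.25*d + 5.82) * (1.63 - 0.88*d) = -1.1264*d^3 + 6.7064*d^2 - 13.6791*d + 9.4866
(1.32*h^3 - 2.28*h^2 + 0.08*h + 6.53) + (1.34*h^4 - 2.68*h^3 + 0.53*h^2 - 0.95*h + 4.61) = 1.34*h^4 - 1.36*h^3 - 1.75*h^2 - 0.87*h + 11.14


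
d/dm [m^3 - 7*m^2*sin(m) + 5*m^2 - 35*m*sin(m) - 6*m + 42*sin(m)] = -7*m^2*cos(m) + 3*m^2 - 14*m*sin(m) - 35*m*cos(m) + 10*m - 35*sin(m) + 42*cos(m) - 6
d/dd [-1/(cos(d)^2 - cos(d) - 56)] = (1 - 2*cos(d))*sin(d)/(sin(d)^2 + cos(d) + 55)^2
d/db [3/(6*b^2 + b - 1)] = 3*(-12*b - 1)/(6*b^2 + b - 1)^2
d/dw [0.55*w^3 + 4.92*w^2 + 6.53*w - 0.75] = 1.65*w^2 + 9.84*w + 6.53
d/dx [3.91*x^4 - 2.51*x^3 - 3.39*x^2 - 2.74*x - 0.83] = 15.64*x^3 - 7.53*x^2 - 6.78*x - 2.74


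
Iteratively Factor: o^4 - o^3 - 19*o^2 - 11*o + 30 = (o - 1)*(o^3 - 19*o - 30) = (o - 1)*(o + 3)*(o^2 - 3*o - 10) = (o - 5)*(o - 1)*(o + 3)*(o + 2)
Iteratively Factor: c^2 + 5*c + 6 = (c + 3)*(c + 2)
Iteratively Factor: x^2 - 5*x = (x - 5)*(x)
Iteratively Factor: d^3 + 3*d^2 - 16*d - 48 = (d - 4)*(d^2 + 7*d + 12) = (d - 4)*(d + 4)*(d + 3)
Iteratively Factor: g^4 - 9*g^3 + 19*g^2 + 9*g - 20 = (g + 1)*(g^3 - 10*g^2 + 29*g - 20) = (g - 4)*(g + 1)*(g^2 - 6*g + 5) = (g - 4)*(g - 1)*(g + 1)*(g - 5)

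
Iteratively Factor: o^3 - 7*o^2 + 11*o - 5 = (o - 5)*(o^2 - 2*o + 1) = (o - 5)*(o - 1)*(o - 1)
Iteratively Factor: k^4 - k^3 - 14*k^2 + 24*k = (k)*(k^3 - k^2 - 14*k + 24) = k*(k + 4)*(k^2 - 5*k + 6) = k*(k - 3)*(k + 4)*(k - 2)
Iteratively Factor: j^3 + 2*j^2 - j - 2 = (j - 1)*(j^2 + 3*j + 2) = (j - 1)*(j + 2)*(j + 1)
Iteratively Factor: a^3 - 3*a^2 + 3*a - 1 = (a - 1)*(a^2 - 2*a + 1) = (a - 1)^2*(a - 1)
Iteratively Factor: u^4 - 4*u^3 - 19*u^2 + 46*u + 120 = (u - 5)*(u^3 + u^2 - 14*u - 24) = (u - 5)*(u + 2)*(u^2 - u - 12) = (u - 5)*(u + 2)*(u + 3)*(u - 4)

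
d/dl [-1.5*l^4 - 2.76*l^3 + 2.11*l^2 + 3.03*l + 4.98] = -6.0*l^3 - 8.28*l^2 + 4.22*l + 3.03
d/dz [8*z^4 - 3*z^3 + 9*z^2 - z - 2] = 32*z^3 - 9*z^2 + 18*z - 1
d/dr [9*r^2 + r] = 18*r + 1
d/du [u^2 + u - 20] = 2*u + 1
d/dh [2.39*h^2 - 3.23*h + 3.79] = 4.78*h - 3.23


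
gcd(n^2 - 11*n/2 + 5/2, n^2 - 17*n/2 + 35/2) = n - 5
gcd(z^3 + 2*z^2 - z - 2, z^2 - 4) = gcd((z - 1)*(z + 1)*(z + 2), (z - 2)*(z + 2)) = z + 2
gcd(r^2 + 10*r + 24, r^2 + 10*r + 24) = r^2 + 10*r + 24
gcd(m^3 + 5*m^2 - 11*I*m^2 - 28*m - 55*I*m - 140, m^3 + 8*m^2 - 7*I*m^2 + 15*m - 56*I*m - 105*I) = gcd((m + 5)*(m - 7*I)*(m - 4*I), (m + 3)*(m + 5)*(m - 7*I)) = m^2 + m*(5 - 7*I) - 35*I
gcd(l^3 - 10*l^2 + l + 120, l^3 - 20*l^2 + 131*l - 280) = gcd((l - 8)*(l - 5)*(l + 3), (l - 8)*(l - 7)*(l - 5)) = l^2 - 13*l + 40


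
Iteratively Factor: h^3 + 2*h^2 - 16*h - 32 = (h + 4)*(h^2 - 2*h - 8) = (h + 2)*(h + 4)*(h - 4)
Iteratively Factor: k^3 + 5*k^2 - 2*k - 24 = (k + 4)*(k^2 + k - 6) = (k - 2)*(k + 4)*(k + 3)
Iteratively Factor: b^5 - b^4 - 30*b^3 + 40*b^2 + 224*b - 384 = (b - 2)*(b^4 + b^3 - 28*b^2 - 16*b + 192) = (b - 3)*(b - 2)*(b^3 + 4*b^2 - 16*b - 64) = (b - 3)*(b - 2)*(b + 4)*(b^2 - 16) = (b - 3)*(b - 2)*(b + 4)^2*(b - 4)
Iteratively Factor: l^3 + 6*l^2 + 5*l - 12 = (l + 4)*(l^2 + 2*l - 3) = (l + 3)*(l + 4)*(l - 1)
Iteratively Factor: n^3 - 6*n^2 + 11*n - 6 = (n - 3)*(n^2 - 3*n + 2) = (n - 3)*(n - 1)*(n - 2)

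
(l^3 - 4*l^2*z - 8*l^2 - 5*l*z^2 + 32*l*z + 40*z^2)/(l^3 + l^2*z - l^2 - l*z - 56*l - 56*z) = (l - 5*z)/(l + 7)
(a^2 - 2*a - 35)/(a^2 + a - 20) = (a - 7)/(a - 4)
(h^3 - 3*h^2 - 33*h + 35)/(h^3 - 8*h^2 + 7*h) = (h + 5)/h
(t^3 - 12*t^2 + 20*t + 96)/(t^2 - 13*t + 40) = (t^2 - 4*t - 12)/(t - 5)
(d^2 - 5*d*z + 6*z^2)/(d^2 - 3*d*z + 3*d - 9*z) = (d - 2*z)/(d + 3)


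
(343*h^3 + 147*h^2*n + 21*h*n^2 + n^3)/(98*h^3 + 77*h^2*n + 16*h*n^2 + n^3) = (7*h + n)/(2*h + n)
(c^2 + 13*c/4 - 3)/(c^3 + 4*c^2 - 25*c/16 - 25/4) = 4*(4*c - 3)/(16*c^2 - 25)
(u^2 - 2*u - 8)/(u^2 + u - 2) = (u - 4)/(u - 1)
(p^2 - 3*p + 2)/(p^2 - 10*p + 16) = (p - 1)/(p - 8)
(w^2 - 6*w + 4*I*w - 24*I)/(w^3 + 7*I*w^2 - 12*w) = (w - 6)/(w*(w + 3*I))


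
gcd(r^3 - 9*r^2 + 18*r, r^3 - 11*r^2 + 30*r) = r^2 - 6*r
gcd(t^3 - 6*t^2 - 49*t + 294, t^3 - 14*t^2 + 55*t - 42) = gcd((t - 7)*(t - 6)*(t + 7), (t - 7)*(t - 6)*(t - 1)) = t^2 - 13*t + 42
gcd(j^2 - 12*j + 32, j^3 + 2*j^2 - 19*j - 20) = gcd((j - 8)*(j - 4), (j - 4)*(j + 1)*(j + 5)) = j - 4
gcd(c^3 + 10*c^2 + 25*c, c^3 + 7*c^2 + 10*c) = c^2 + 5*c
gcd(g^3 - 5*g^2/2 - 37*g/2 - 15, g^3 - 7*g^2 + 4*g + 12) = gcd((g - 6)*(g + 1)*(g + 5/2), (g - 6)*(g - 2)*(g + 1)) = g^2 - 5*g - 6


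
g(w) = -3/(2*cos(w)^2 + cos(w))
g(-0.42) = -1.16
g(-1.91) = 26.95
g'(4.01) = -101.88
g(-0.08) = -1.01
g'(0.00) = 0.00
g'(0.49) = -1.07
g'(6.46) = -0.31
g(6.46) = -1.03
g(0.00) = -1.00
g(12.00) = -1.32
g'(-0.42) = 0.85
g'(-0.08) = 0.13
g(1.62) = 67.65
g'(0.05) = -0.08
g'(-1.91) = -75.57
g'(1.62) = -1223.91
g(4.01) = -15.90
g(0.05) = -1.00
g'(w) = -3*(4*sin(w)*cos(w) + sin(w))/(2*cos(w)^2 + cos(w))^2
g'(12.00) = 1.37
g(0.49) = -1.23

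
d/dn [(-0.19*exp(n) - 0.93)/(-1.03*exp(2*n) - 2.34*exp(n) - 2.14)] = (-(0.19*exp(n) + 0.93)*(2.06*exp(n) + 2.34) + 0.1957*exp(2*n) + 0.4446*exp(n) + 0.4066)*exp(n)/(1.03*exp(2*n) + 2.34*exp(n) + 2.14)^2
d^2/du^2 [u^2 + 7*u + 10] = 2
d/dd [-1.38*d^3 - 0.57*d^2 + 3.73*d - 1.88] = -4.14*d^2 - 1.14*d + 3.73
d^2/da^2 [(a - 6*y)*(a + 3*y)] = 2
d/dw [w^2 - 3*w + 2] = 2*w - 3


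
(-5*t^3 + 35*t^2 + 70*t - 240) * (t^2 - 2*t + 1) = -5*t^5 + 45*t^4 - 5*t^3 - 345*t^2 + 550*t - 240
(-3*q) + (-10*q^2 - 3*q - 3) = -10*q^2 - 6*q - 3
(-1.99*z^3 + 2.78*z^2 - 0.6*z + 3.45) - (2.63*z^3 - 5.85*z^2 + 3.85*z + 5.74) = -4.62*z^3 + 8.63*z^2 - 4.45*z - 2.29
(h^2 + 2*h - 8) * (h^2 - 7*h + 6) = h^4 - 5*h^3 - 16*h^2 + 68*h - 48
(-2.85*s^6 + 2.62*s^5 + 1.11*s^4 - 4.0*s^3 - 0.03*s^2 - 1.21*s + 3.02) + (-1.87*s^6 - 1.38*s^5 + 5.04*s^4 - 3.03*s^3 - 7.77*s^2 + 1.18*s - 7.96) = -4.72*s^6 + 1.24*s^5 + 6.15*s^4 - 7.03*s^3 - 7.8*s^2 - 0.03*s - 4.94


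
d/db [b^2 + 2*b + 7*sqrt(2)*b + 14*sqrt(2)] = 2*b + 2 + 7*sqrt(2)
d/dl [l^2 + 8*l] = 2*l + 8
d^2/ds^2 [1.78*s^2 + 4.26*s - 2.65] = 3.56000000000000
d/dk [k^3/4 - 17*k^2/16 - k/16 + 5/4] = 3*k^2/4 - 17*k/8 - 1/16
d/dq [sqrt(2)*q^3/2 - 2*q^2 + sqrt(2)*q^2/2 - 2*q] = 3*sqrt(2)*q^2/2 - 4*q + sqrt(2)*q - 2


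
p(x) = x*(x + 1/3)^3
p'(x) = 3*x*(x + 1/3)^2 + (x + 1/3)^3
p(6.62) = 2225.55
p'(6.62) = 1296.39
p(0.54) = 0.36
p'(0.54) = 1.90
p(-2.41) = 21.58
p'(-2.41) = -40.14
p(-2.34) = 18.91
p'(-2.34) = -36.35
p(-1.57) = 2.97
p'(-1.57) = -9.09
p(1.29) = 5.52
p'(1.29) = 14.48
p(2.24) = 38.17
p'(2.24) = 61.54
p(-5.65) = 849.12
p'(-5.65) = -629.41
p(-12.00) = 19055.56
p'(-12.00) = -6487.96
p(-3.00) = 56.89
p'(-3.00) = -82.96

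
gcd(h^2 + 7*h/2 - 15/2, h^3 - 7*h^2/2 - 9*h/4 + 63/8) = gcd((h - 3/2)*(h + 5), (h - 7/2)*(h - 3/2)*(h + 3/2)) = h - 3/2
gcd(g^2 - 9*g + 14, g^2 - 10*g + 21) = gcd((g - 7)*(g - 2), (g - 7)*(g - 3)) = g - 7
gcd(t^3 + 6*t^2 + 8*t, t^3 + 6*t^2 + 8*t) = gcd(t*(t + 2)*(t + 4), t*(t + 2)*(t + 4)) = t^3 + 6*t^2 + 8*t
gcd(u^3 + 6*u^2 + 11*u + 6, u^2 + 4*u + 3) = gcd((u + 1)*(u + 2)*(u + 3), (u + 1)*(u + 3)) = u^2 + 4*u + 3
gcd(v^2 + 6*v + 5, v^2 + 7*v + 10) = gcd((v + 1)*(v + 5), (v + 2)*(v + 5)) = v + 5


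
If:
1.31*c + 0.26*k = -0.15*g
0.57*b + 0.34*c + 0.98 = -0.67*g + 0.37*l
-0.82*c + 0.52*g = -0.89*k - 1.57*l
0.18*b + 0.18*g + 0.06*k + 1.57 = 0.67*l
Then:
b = 12.3652319179241*l - 23.9473779874228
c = 0.283526041988515*l + 0.0232961190490904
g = 18.8986339885885 - 10.111314996258*l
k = 4.40491590166823*l - 11.0204346701638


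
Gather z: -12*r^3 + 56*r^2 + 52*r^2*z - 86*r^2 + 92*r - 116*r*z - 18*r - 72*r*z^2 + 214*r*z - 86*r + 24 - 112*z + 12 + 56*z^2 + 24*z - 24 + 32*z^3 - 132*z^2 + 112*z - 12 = -12*r^3 - 30*r^2 - 12*r + 32*z^3 + z^2*(-72*r - 76) + z*(52*r^2 + 98*r + 24)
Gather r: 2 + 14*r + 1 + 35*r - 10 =49*r - 7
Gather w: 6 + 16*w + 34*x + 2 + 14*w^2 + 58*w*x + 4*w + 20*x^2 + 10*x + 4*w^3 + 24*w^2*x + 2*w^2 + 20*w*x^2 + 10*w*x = 4*w^3 + w^2*(24*x + 16) + w*(20*x^2 + 68*x + 20) + 20*x^2 + 44*x + 8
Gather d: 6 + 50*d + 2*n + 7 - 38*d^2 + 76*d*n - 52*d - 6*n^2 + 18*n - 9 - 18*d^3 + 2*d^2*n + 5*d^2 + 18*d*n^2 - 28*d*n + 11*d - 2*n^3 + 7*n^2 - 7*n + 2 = -18*d^3 + d^2*(2*n - 33) + d*(18*n^2 + 48*n + 9) - 2*n^3 + n^2 + 13*n + 6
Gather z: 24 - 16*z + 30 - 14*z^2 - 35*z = -14*z^2 - 51*z + 54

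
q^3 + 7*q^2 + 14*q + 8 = (q + 1)*(q + 2)*(q + 4)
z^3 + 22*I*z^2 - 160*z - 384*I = (z + 6*I)*(z + 8*I)^2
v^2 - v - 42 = (v - 7)*(v + 6)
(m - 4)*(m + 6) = m^2 + 2*m - 24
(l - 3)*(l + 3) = l^2 - 9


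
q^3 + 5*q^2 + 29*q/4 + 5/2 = (q + 1/2)*(q + 2)*(q + 5/2)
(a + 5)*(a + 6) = a^2 + 11*a + 30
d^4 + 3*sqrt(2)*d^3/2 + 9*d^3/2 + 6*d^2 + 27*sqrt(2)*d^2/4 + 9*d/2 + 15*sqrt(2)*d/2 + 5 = (d + 2)*(d + 5/2)*(d + sqrt(2)/2)*(d + sqrt(2))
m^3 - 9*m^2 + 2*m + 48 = (m - 8)*(m - 3)*(m + 2)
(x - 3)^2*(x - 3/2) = x^3 - 15*x^2/2 + 18*x - 27/2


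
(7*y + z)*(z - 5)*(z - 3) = 7*y*z^2 - 56*y*z + 105*y + z^3 - 8*z^2 + 15*z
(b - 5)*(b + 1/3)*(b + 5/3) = b^3 - 3*b^2 - 85*b/9 - 25/9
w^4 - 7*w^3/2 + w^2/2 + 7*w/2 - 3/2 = (w - 3)*(w - 1)*(w - 1/2)*(w + 1)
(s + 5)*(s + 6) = s^2 + 11*s + 30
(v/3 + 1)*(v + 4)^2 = v^3/3 + 11*v^2/3 + 40*v/3 + 16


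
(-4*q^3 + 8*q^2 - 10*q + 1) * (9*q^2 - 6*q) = -36*q^5 + 96*q^4 - 138*q^3 + 69*q^2 - 6*q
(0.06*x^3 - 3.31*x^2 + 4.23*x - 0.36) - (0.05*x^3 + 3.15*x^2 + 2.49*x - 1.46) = 0.01*x^3 - 6.46*x^2 + 1.74*x + 1.1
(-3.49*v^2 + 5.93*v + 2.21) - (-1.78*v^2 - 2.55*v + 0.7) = -1.71*v^2 + 8.48*v + 1.51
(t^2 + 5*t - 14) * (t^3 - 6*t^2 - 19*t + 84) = t^5 - t^4 - 63*t^3 + 73*t^2 + 686*t - 1176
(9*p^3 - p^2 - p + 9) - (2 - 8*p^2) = 9*p^3 + 7*p^2 - p + 7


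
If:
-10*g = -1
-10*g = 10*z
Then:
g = 1/10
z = -1/10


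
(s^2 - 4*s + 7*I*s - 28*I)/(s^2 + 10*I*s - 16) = (s^2 + s*(-4 + 7*I) - 28*I)/(s^2 + 10*I*s - 16)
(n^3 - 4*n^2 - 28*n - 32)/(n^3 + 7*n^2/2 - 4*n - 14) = 2*(n^2 - 6*n - 16)/(2*n^2 + 3*n - 14)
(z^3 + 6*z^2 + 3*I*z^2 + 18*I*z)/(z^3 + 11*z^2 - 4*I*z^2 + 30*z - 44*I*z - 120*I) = z*(z + 3*I)/(z^2 + z*(5 - 4*I) - 20*I)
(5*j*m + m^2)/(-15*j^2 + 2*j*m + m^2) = -m/(3*j - m)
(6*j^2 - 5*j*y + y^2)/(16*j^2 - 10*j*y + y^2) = (-3*j + y)/(-8*j + y)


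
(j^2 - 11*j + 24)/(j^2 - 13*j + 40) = (j - 3)/(j - 5)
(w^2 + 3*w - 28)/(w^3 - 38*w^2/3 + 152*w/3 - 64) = 3*(w + 7)/(3*w^2 - 26*w + 48)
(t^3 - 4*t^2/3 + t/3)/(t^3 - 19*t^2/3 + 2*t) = (t - 1)/(t - 6)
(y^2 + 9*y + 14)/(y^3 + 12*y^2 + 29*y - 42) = (y + 2)/(y^2 + 5*y - 6)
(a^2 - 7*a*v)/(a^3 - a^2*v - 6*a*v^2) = (-a + 7*v)/(-a^2 + a*v + 6*v^2)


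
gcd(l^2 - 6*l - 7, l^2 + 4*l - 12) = 1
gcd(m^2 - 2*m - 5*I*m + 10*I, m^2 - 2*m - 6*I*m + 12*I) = m - 2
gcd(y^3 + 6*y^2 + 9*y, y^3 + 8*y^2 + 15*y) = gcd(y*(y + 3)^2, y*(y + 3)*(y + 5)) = y^2 + 3*y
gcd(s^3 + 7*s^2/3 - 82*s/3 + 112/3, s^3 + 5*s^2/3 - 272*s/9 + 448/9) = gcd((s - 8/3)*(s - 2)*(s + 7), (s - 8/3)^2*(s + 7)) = s^2 + 13*s/3 - 56/3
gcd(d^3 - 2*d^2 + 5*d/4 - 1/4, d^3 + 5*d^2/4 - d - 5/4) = d - 1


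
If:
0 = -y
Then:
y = 0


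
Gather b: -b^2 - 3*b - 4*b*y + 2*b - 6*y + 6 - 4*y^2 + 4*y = -b^2 + b*(-4*y - 1) - 4*y^2 - 2*y + 6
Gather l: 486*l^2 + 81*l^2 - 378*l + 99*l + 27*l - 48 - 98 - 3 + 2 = 567*l^2 - 252*l - 147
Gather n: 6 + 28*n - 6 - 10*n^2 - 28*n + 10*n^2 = 0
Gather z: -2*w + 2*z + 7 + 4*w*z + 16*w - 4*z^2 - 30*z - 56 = 14*w - 4*z^2 + z*(4*w - 28) - 49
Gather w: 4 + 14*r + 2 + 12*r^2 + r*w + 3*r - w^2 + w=12*r^2 + 17*r - w^2 + w*(r + 1) + 6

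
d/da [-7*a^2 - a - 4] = -14*a - 1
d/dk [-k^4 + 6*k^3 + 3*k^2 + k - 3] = -4*k^3 + 18*k^2 + 6*k + 1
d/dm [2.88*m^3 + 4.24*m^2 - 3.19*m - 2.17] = 8.64*m^2 + 8.48*m - 3.19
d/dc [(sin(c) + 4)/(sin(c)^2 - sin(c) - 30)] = (-8*sin(c) + cos(c)^2 - 27)*cos(c)/(sin(c) + cos(c)^2 + 29)^2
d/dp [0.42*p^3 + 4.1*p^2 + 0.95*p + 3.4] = 1.26*p^2 + 8.2*p + 0.95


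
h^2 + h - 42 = (h - 6)*(h + 7)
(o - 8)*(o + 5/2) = o^2 - 11*o/2 - 20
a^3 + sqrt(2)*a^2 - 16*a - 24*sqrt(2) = (a - 3*sqrt(2))*(a + 2*sqrt(2))^2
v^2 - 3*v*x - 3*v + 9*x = (v - 3)*(v - 3*x)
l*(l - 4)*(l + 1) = l^3 - 3*l^2 - 4*l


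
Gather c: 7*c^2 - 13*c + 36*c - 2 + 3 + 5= 7*c^2 + 23*c + 6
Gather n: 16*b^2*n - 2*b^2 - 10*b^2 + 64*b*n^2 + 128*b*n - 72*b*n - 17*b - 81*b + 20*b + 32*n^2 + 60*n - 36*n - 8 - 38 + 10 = -12*b^2 - 78*b + n^2*(64*b + 32) + n*(16*b^2 + 56*b + 24) - 36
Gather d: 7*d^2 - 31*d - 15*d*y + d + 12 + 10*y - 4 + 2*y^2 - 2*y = 7*d^2 + d*(-15*y - 30) + 2*y^2 + 8*y + 8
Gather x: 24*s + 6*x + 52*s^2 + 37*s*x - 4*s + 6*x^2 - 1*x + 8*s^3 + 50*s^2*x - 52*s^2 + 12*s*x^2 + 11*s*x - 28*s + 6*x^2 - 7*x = 8*s^3 - 8*s + x^2*(12*s + 12) + x*(50*s^2 + 48*s - 2)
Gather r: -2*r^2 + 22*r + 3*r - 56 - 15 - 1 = -2*r^2 + 25*r - 72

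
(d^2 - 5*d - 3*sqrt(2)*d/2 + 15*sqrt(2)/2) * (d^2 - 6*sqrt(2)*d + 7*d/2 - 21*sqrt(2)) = d^4 - 15*sqrt(2)*d^3/2 - 3*d^3/2 + d^2/2 + 45*sqrt(2)*d^2/4 - 27*d + 525*sqrt(2)*d/4 - 315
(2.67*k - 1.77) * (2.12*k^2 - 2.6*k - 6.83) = 5.6604*k^3 - 10.6944*k^2 - 13.6341*k + 12.0891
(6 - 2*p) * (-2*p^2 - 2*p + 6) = 4*p^3 - 8*p^2 - 24*p + 36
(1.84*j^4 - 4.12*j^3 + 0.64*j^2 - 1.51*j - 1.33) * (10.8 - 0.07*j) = -0.1288*j^5 + 20.1604*j^4 - 44.5408*j^3 + 7.0177*j^2 - 16.2149*j - 14.364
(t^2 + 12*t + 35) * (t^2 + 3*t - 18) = t^4 + 15*t^3 + 53*t^2 - 111*t - 630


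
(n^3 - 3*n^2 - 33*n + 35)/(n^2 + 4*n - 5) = n - 7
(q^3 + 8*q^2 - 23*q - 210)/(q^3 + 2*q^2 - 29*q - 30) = (q + 7)/(q + 1)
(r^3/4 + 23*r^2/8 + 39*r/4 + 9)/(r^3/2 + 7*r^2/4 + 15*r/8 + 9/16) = 2*(r^2 + 10*r + 24)/(4*r^2 + 8*r + 3)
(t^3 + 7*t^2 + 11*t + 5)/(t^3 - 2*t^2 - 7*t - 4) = (t + 5)/(t - 4)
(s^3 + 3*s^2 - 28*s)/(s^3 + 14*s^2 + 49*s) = (s - 4)/(s + 7)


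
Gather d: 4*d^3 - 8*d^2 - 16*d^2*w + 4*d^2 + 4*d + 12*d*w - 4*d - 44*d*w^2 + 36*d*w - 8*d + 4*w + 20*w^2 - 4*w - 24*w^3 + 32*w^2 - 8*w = 4*d^3 + d^2*(-16*w - 4) + d*(-44*w^2 + 48*w - 8) - 24*w^3 + 52*w^2 - 8*w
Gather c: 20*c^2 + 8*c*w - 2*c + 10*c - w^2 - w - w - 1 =20*c^2 + c*(8*w + 8) - w^2 - 2*w - 1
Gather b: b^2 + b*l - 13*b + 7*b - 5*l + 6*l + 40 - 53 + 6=b^2 + b*(l - 6) + l - 7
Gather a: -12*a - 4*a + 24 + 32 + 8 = 64 - 16*a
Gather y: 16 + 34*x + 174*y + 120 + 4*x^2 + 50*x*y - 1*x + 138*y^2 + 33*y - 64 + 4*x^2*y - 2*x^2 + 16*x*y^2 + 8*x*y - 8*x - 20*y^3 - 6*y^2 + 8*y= 2*x^2 + 25*x - 20*y^3 + y^2*(16*x + 132) + y*(4*x^2 + 58*x + 215) + 72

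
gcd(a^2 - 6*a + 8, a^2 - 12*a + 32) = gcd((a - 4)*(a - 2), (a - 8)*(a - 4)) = a - 4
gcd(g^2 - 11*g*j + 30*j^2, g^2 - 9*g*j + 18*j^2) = g - 6*j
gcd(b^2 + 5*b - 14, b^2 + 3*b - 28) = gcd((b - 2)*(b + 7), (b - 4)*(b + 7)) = b + 7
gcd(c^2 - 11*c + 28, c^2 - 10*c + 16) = 1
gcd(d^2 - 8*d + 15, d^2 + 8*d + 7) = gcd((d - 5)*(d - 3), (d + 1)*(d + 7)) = 1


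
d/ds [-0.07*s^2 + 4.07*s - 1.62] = 4.07 - 0.14*s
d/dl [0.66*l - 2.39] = 0.660000000000000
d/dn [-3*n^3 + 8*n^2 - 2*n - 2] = -9*n^2 + 16*n - 2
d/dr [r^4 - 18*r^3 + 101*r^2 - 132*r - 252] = 4*r^3 - 54*r^2 + 202*r - 132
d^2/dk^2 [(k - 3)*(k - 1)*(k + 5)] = 6*k + 2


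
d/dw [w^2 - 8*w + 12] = 2*w - 8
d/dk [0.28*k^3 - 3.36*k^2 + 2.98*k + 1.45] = 0.84*k^2 - 6.72*k + 2.98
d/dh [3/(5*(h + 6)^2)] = -6/(5*(h + 6)^3)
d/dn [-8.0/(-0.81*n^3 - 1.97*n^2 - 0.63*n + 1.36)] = (-19.44*n^2 - 31.52*n - 5.04)/(0.81*n^3 + 1.97*n^2 + 0.63*n - 1.36)^2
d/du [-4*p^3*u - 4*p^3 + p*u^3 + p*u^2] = p*(-4*p^2 + 3*u^2 + 2*u)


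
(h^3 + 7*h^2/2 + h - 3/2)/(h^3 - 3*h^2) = (h^3 + 7*h^2/2 + h - 3/2)/(h^2*(h - 3))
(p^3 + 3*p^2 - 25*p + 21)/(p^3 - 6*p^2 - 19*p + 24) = (p^2 + 4*p - 21)/(p^2 - 5*p - 24)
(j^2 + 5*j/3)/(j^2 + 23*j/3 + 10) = j/(j + 6)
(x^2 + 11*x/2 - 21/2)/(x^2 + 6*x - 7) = (x - 3/2)/(x - 1)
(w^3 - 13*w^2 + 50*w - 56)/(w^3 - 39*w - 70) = (w^2 - 6*w + 8)/(w^2 + 7*w + 10)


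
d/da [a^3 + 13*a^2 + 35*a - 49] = 3*a^2 + 26*a + 35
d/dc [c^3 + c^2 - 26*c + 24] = 3*c^2 + 2*c - 26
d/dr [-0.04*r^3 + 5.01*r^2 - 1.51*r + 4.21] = -0.12*r^2 + 10.02*r - 1.51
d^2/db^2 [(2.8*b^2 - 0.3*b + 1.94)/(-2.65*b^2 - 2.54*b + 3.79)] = (41.9071*b^3 - 250.4727*b^2 - 60.27054*b - 138.663988)/(18.609625*b^6 + 53.51145*b^5 - 28.555605*b^4 - 136.675876*b^3 + 40.839903*b^2 + 109.454442*b - 54.439939)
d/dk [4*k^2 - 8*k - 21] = 8*k - 8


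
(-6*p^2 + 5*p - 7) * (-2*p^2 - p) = 12*p^4 - 4*p^3 + 9*p^2 + 7*p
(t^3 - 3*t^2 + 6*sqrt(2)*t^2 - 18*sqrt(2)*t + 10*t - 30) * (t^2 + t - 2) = t^5 - 2*t^4 + 6*sqrt(2)*t^4 - 12*sqrt(2)*t^3 + 5*t^3 - 30*sqrt(2)*t^2 - 14*t^2 - 50*t + 36*sqrt(2)*t + 60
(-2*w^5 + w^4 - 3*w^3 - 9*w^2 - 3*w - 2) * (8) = -16*w^5 + 8*w^4 - 24*w^3 - 72*w^2 - 24*w - 16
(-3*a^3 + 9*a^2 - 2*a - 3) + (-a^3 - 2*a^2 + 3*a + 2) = -4*a^3 + 7*a^2 + a - 1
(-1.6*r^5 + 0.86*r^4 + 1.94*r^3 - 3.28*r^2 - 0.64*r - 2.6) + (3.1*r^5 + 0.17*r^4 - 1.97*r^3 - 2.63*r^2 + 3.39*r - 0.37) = 1.5*r^5 + 1.03*r^4 - 0.03*r^3 - 5.91*r^2 + 2.75*r - 2.97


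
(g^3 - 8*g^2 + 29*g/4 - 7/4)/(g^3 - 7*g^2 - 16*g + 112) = (g^2 - g + 1/4)/(g^2 - 16)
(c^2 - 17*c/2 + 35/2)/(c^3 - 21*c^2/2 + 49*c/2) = (c - 5)/(c*(c - 7))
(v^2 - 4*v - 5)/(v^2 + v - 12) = (v^2 - 4*v - 5)/(v^2 + v - 12)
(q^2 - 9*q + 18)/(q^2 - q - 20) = (-q^2 + 9*q - 18)/(-q^2 + q + 20)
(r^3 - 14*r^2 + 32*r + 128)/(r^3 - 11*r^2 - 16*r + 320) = (r + 2)/(r + 5)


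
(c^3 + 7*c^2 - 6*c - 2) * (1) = c^3 + 7*c^2 - 6*c - 2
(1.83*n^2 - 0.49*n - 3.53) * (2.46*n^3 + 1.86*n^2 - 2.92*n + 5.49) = 4.5018*n^5 + 2.1984*n^4 - 14.9388*n^3 + 4.9117*n^2 + 7.6175*n - 19.3797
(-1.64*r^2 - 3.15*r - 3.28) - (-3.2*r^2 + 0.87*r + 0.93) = 1.56*r^2 - 4.02*r - 4.21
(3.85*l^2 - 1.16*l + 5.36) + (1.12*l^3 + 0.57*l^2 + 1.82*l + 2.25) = 1.12*l^3 + 4.42*l^2 + 0.66*l + 7.61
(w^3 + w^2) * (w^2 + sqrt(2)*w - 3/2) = w^5 + w^4 + sqrt(2)*w^4 - 3*w^3/2 + sqrt(2)*w^3 - 3*w^2/2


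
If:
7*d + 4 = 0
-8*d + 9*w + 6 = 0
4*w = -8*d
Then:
No Solution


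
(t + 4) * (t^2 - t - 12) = t^3 + 3*t^2 - 16*t - 48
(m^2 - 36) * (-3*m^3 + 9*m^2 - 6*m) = -3*m^5 + 9*m^4 + 102*m^3 - 324*m^2 + 216*m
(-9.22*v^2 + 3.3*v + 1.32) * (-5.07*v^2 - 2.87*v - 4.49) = 46.7454*v^4 + 9.7304*v^3 + 25.2344*v^2 - 18.6054*v - 5.9268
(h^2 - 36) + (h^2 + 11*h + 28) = 2*h^2 + 11*h - 8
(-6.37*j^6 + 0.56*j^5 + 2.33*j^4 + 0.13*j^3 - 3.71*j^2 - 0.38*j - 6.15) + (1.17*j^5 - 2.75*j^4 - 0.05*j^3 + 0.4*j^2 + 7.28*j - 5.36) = -6.37*j^6 + 1.73*j^5 - 0.42*j^4 + 0.08*j^3 - 3.31*j^2 + 6.9*j - 11.51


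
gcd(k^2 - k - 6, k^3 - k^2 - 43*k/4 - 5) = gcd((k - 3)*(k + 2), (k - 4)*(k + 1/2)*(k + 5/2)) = 1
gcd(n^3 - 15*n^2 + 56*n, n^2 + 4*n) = n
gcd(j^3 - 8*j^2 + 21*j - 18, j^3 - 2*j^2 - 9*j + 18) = j^2 - 5*j + 6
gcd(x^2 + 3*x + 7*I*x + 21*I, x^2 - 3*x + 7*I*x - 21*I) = x + 7*I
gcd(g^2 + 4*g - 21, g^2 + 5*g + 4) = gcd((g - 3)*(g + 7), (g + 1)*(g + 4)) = 1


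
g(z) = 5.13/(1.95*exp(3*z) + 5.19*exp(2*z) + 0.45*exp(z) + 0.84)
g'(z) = 5.13*(-5.85*exp(3*z) - 10.38*exp(2*z) - 0.45*exp(z))/(1.95*exp(3*z) + 5.19*exp(2*z) + 0.45*exp(z) + 0.84)^2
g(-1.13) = 3.22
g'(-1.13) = -2.88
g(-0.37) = 1.20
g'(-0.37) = -2.02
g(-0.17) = 0.84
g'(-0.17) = -1.56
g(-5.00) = 6.08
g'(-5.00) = -0.03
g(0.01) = 0.60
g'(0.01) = -1.18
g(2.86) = 0.00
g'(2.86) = -0.00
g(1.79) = 0.01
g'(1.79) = -0.02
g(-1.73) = 4.69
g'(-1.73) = -1.88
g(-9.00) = 6.11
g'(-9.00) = 0.00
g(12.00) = 0.00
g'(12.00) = 0.00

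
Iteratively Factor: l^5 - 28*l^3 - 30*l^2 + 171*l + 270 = (l + 2)*(l^4 - 2*l^3 - 24*l^2 + 18*l + 135) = (l + 2)*(l + 3)*(l^3 - 5*l^2 - 9*l + 45) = (l + 2)*(l + 3)^2*(l^2 - 8*l + 15) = (l - 5)*(l + 2)*(l + 3)^2*(l - 3)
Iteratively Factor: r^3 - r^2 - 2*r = (r + 1)*(r^2 - 2*r) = (r - 2)*(r + 1)*(r)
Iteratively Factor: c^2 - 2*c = (c)*(c - 2)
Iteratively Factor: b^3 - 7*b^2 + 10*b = (b)*(b^2 - 7*b + 10) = b*(b - 5)*(b - 2)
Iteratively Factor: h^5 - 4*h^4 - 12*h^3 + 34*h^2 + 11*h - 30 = (h - 2)*(h^4 - 2*h^3 - 16*h^2 + 2*h + 15) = (h - 2)*(h + 3)*(h^3 - 5*h^2 - h + 5) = (h - 2)*(h + 1)*(h + 3)*(h^2 - 6*h + 5) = (h - 2)*(h - 1)*(h + 1)*(h + 3)*(h - 5)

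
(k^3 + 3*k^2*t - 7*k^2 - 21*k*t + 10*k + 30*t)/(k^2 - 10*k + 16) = (k^2 + 3*k*t - 5*k - 15*t)/(k - 8)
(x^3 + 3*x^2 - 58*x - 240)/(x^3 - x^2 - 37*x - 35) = (x^2 - 2*x - 48)/(x^2 - 6*x - 7)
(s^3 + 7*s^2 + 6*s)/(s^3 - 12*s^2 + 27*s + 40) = s*(s + 6)/(s^2 - 13*s + 40)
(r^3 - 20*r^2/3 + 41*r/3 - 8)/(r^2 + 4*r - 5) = (r^2 - 17*r/3 + 8)/(r + 5)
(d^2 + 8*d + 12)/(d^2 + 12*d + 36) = (d + 2)/(d + 6)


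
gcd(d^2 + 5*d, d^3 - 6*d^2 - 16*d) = d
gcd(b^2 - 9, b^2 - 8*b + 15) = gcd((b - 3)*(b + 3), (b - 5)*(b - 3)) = b - 3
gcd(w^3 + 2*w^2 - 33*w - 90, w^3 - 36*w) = w - 6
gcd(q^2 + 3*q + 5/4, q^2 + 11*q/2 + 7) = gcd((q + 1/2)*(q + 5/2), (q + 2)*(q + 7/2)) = 1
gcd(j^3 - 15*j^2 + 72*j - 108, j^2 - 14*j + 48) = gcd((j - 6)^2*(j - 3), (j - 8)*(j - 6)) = j - 6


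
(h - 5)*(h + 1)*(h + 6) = h^3 + 2*h^2 - 29*h - 30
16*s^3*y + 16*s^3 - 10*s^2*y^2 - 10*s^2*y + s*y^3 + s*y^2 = (-8*s + y)*(-2*s + y)*(s*y + s)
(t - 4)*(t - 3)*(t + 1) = t^3 - 6*t^2 + 5*t + 12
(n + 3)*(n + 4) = n^2 + 7*n + 12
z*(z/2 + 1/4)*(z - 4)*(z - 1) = z^4/2 - 9*z^3/4 + 3*z^2/4 + z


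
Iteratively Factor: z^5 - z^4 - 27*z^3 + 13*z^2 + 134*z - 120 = (z - 5)*(z^4 + 4*z^3 - 7*z^2 - 22*z + 24) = (z - 5)*(z - 1)*(z^3 + 5*z^2 - 2*z - 24) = (z - 5)*(z - 1)*(z + 3)*(z^2 + 2*z - 8) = (z - 5)*(z - 1)*(z + 3)*(z + 4)*(z - 2)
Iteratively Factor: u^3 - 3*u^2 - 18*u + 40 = (u - 2)*(u^2 - u - 20) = (u - 5)*(u - 2)*(u + 4)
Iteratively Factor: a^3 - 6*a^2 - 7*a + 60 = (a - 4)*(a^2 - 2*a - 15) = (a - 4)*(a + 3)*(a - 5)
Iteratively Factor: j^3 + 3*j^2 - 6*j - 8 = (j + 1)*(j^2 + 2*j - 8) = (j - 2)*(j + 1)*(j + 4)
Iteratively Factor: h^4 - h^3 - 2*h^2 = (h - 2)*(h^3 + h^2) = h*(h - 2)*(h^2 + h) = h*(h - 2)*(h + 1)*(h)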